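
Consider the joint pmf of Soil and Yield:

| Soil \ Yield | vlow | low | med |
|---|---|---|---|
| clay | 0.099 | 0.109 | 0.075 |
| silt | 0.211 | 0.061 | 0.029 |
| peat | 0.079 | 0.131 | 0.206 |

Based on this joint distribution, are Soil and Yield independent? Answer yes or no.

P(Soil=silt) = 0.301 and P(Yield=vlow) = 0.389, so their product is 0.11709, but P(Soil=silt, Yield=vlow) = 0.211. Since these differ, Soil and Yield are not independent.

no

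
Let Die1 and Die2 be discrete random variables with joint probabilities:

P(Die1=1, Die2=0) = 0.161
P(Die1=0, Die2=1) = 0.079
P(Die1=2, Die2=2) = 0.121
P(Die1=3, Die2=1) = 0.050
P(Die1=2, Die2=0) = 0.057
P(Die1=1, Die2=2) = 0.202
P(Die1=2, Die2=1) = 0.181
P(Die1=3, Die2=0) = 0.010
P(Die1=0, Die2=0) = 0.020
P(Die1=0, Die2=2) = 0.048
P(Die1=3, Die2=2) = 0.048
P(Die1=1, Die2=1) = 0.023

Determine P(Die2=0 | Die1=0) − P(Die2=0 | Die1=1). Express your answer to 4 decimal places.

P(Die1=0) = 0.020 + 0.079 + 0.048 = 0.147; P(Die2=0 | Die1=0) = 0.020/0.147 = 0.13605.
P(Die1=1) = 0.161 + 0.023 + 0.202 = 0.386; P(Die2=0 | Die1=1) = 0.161/0.386 = 0.41710.
Difference = -0.2810.

-0.2810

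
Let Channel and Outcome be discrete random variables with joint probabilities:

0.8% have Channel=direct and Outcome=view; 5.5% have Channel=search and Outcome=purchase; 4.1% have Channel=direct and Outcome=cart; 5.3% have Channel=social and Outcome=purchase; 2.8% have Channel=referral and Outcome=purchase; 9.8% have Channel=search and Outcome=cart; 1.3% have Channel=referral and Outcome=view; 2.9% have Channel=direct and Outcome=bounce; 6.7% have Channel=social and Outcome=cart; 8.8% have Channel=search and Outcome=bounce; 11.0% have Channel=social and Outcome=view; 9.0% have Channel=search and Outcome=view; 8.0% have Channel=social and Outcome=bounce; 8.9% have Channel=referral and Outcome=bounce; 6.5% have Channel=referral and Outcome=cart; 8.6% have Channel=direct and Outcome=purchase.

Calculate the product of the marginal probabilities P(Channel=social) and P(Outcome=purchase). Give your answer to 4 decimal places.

0.0688

P(Channel=social) = 0.080 + 0.110 + 0.067 + 0.053 = 0.310.
P(Outcome=purchase) = 0.055 + 0.053 + 0.086 + 0.028 = 0.222.
Product: 0.310 × 0.222 = 0.0688.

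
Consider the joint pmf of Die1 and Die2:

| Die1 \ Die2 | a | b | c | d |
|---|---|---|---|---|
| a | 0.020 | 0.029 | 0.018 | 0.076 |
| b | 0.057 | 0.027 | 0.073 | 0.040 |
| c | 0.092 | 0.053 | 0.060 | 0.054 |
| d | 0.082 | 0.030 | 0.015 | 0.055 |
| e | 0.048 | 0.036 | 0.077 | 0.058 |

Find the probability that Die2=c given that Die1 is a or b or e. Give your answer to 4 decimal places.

P(Die1=a) = 0.020 + 0.029 + 0.018 + 0.076 = 0.143.
P(Die1=b) = 0.057 + 0.027 + 0.073 + 0.040 = 0.197.
P(Die1=e) = 0.048 + 0.036 + 0.077 + 0.058 = 0.219.
P(Die1 ∈ {a, b, e}) = 0.143 + 0.197 + 0.219 = 0.559; P(Die2=c, Die1 ∈ {a, b, e}) = 0.018 + 0.073 + 0.077 = 0.168.
P(Die2=c | Die1 ∈ {a, b, e}) = 0.168/0.559 = 0.3005.

0.3005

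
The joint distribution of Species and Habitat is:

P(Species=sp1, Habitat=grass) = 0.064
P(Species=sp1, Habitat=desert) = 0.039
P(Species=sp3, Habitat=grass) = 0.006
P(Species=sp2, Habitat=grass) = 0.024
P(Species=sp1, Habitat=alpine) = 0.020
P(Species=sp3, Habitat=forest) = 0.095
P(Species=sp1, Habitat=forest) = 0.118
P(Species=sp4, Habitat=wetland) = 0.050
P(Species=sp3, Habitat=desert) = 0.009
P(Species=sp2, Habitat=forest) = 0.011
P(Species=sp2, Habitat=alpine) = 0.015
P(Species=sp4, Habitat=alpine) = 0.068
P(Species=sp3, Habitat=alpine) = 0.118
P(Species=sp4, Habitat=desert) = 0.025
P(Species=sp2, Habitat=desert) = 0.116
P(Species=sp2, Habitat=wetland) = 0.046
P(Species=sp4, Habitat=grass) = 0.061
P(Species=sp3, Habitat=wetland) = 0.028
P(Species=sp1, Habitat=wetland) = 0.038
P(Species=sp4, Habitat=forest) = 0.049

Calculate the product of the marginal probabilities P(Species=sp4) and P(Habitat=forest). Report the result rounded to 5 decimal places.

0.06907

P(Species=sp4) = 0.049 + 0.061 + 0.050 + 0.025 + 0.068 = 0.253.
P(Habitat=forest) = 0.118 + 0.011 + 0.095 + 0.049 = 0.273.
Product: 0.253 × 0.273 = 0.06907.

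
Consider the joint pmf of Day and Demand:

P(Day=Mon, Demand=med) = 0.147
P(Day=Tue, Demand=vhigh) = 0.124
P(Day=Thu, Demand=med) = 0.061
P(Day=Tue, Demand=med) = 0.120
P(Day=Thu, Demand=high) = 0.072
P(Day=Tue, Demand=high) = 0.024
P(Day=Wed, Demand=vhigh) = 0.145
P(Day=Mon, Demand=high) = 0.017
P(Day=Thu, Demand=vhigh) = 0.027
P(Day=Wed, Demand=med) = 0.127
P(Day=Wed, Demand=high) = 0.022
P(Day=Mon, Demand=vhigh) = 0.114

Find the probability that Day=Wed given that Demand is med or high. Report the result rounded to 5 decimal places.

0.25254

P(Demand=med) = 0.147 + 0.120 + 0.127 + 0.061 = 0.455.
P(Demand=high) = 0.017 + 0.024 + 0.022 + 0.072 = 0.135.
P(Demand ∈ {med, high}) = 0.455 + 0.135 = 0.590; P(Day=Wed, Demand ∈ {med, high}) = 0.127 + 0.022 = 0.149.
P(Day=Wed | Demand ∈ {med, high}) = 0.149/0.590 = 0.25254.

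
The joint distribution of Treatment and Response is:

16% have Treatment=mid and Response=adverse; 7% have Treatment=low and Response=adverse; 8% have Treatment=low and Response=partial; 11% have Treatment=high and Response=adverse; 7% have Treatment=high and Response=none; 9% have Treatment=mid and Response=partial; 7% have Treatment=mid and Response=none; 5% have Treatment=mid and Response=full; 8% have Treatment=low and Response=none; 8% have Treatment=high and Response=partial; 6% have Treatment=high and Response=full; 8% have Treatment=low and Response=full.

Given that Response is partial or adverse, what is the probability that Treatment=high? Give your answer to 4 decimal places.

0.3220

P(Response=partial) = 0.08 + 0.09 + 0.08 = 0.25.
P(Response=adverse) = 0.07 + 0.16 + 0.11 = 0.34.
P(Response ∈ {partial, adverse}) = 0.25 + 0.34 = 0.59; P(Treatment=high, Response ∈ {partial, adverse}) = 0.08 + 0.11 = 0.19.
P(Treatment=high | Response ∈ {partial, adverse}) = 0.19/0.59 = 0.3220.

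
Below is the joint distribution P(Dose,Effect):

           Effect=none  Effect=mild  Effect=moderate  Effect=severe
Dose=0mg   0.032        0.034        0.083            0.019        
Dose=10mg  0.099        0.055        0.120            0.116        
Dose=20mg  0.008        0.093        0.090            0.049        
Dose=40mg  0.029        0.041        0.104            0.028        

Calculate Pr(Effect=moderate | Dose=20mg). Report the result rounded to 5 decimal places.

P(Dose=20mg) = 0.008 + 0.093 + 0.090 + 0.049 = 0.240.
P(Effect=moderate | Dose=20mg) = 0.090/0.240 = 0.37500.

0.37500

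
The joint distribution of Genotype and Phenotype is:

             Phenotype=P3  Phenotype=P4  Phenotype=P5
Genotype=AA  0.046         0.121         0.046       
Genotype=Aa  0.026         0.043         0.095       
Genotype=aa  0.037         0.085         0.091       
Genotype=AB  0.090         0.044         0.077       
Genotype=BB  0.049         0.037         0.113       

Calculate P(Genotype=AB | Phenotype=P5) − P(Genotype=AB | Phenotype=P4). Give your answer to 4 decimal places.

0.0491

P(Phenotype=P5) = 0.046 + 0.095 + 0.091 + 0.077 + 0.113 = 0.422; P(Genotype=AB | Phenotype=P5) = 0.077/0.422 = 0.18246.
P(Phenotype=P4) = 0.121 + 0.043 + 0.085 + 0.044 + 0.037 = 0.330; P(Genotype=AB | Phenotype=P4) = 0.044/0.330 = 0.13333.
Difference = 0.0491.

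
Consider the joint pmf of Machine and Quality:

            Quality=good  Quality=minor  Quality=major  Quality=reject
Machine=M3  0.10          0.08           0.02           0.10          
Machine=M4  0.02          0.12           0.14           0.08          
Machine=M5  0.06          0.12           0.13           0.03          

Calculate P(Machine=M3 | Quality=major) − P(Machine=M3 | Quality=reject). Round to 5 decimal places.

-0.40722

P(Quality=major) = 0.02 + 0.14 + 0.13 = 0.29; P(Machine=M3 | Quality=major) = 0.02/0.29 = 0.068966.
P(Quality=reject) = 0.10 + 0.08 + 0.03 = 0.21; P(Machine=M3 | Quality=reject) = 0.10/0.21 = 0.476190.
Difference = -0.40722.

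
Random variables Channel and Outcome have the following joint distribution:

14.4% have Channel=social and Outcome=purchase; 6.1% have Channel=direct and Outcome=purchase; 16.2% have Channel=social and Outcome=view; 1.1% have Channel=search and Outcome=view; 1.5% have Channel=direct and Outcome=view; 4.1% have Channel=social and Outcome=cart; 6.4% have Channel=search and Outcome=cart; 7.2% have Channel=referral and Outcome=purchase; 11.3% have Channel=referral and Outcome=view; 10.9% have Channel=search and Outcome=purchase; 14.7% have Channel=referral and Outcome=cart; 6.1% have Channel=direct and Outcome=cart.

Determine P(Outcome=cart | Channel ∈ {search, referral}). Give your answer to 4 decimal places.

P(Channel=search) = 0.011 + 0.064 + 0.109 = 0.184.
P(Channel=referral) = 0.113 + 0.147 + 0.072 = 0.332.
P(Channel ∈ {search, referral}) = 0.184 + 0.332 = 0.516; P(Outcome=cart, Channel ∈ {search, referral}) = 0.064 + 0.147 = 0.211.
P(Outcome=cart | Channel ∈ {search, referral}) = 0.211/0.516 = 0.4089.

0.4089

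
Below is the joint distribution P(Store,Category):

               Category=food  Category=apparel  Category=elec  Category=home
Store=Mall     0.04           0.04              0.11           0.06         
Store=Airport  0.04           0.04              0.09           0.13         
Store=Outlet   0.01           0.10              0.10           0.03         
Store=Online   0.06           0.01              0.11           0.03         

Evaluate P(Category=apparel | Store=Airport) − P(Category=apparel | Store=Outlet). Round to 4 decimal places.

-0.2833

P(Store=Airport) = 0.04 + 0.04 + 0.09 + 0.13 = 0.30; P(Category=apparel | Store=Airport) = 0.04/0.30 = 0.13333.
P(Store=Outlet) = 0.01 + 0.10 + 0.10 + 0.03 = 0.24; P(Category=apparel | Store=Outlet) = 0.10/0.24 = 0.41667.
Difference = -0.2833.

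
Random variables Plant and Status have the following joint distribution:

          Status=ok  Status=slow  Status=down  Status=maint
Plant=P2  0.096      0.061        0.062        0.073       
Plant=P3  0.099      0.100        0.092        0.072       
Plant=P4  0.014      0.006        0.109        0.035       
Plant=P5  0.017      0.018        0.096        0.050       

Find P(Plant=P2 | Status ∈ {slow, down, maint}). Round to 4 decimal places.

P(Status=slow) = 0.061 + 0.100 + 0.006 + 0.018 = 0.185.
P(Status=down) = 0.062 + 0.092 + 0.109 + 0.096 = 0.359.
P(Status=maint) = 0.073 + 0.072 + 0.035 + 0.050 = 0.230.
P(Status ∈ {slow, down, maint}) = 0.185 + 0.359 + 0.230 = 0.774; P(Plant=P2, Status ∈ {slow, down, maint}) = 0.061 + 0.062 + 0.073 = 0.196.
P(Plant=P2 | Status ∈ {slow, down, maint}) = 0.196/0.774 = 0.2532.

0.2532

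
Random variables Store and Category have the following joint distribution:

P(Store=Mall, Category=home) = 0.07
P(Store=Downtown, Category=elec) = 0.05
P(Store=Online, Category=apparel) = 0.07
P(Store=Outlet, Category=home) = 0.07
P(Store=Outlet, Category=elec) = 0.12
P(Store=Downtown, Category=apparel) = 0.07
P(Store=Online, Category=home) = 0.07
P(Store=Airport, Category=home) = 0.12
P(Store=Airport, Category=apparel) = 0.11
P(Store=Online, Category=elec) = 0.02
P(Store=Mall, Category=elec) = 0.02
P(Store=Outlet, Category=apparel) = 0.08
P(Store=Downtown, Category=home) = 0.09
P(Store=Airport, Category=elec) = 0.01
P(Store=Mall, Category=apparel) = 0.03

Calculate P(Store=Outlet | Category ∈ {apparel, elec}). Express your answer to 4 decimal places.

0.3448

P(Category=apparel) = 0.07 + 0.03 + 0.11 + 0.08 + 0.07 = 0.36.
P(Category=elec) = 0.05 + 0.02 + 0.01 + 0.12 + 0.02 = 0.22.
P(Category ∈ {apparel, elec}) = 0.36 + 0.22 = 0.58; P(Store=Outlet, Category ∈ {apparel, elec}) = 0.08 + 0.12 = 0.20.
P(Store=Outlet | Category ∈ {apparel, elec}) = 0.20/0.58 = 0.3448.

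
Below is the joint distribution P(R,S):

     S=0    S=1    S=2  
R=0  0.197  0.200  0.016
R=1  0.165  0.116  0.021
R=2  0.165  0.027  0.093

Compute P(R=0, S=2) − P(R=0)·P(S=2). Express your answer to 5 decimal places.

P(R=0) = 0.197 + 0.200 + 0.016 = 0.413.
P(S=2) = 0.016 + 0.021 + 0.093 = 0.130.
P(R=0, S=2) − P(R=0)P(S=2) = 0.016 − 0.413×0.130 = -0.03769.

-0.03769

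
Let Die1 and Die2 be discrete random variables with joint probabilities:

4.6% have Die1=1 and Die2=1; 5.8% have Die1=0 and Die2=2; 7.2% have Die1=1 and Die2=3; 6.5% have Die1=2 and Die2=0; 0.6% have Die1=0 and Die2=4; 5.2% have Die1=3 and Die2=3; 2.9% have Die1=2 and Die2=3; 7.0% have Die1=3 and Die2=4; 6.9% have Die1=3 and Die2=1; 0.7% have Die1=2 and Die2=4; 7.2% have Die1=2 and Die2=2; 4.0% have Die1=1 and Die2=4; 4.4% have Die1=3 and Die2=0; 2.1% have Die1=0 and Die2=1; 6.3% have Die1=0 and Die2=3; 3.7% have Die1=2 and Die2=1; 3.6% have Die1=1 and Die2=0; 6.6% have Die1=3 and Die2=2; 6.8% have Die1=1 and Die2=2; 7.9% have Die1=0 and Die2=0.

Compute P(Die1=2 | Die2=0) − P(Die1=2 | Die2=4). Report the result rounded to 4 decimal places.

P(Die2=0) = 0.079 + 0.036 + 0.065 + 0.044 = 0.224; P(Die1=2 | Die2=0) = 0.065/0.224 = 0.29018.
P(Die2=4) = 0.006 + 0.040 + 0.007 + 0.070 = 0.123; P(Die1=2 | Die2=4) = 0.007/0.123 = 0.05691.
Difference = 0.2333.

0.2333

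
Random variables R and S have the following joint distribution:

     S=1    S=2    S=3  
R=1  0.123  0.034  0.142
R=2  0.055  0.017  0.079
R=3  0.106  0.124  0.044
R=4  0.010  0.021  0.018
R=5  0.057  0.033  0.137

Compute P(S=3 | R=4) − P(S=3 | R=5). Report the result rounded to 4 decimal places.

-0.2362

P(R=4) = 0.010 + 0.021 + 0.018 = 0.049; P(S=3 | R=4) = 0.018/0.049 = 0.36735.
P(R=5) = 0.057 + 0.033 + 0.137 = 0.227; P(S=3 | R=5) = 0.137/0.227 = 0.60352.
Difference = -0.2362.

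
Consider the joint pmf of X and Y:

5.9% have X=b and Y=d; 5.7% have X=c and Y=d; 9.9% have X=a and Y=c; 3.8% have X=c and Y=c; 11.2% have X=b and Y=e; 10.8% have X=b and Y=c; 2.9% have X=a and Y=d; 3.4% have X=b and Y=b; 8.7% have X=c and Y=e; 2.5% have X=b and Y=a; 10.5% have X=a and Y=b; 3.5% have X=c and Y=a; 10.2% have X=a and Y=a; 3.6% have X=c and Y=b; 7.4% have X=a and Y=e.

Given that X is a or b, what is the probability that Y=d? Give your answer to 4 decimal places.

P(X=a) = 0.102 + 0.105 + 0.099 + 0.029 + 0.074 = 0.409.
P(X=b) = 0.025 + 0.034 + 0.108 + 0.059 + 0.112 = 0.338.
P(X ∈ {a, b}) = 0.409 + 0.338 = 0.747; P(Y=d, X ∈ {a, b}) = 0.029 + 0.059 = 0.088.
P(Y=d | X ∈ {a, b}) = 0.088/0.747 = 0.1178.

0.1178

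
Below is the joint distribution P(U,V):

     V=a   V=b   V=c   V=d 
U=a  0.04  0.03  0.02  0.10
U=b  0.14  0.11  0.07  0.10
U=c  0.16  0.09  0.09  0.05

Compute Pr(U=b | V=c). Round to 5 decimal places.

P(V=c) = 0.02 + 0.07 + 0.09 = 0.18.
P(U=b | V=c) = 0.07/0.18 = 0.38889.

0.38889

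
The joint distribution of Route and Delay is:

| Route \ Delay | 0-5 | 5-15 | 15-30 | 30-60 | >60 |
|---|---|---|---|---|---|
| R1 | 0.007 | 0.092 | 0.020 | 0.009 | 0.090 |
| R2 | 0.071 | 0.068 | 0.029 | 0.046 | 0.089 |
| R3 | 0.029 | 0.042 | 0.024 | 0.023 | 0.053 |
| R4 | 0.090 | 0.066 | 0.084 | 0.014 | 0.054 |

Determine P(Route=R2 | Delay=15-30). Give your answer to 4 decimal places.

P(Delay=15-30) = 0.020 + 0.029 + 0.024 + 0.084 = 0.157.
P(Route=R2 | Delay=15-30) = 0.029/0.157 = 0.1847.

0.1847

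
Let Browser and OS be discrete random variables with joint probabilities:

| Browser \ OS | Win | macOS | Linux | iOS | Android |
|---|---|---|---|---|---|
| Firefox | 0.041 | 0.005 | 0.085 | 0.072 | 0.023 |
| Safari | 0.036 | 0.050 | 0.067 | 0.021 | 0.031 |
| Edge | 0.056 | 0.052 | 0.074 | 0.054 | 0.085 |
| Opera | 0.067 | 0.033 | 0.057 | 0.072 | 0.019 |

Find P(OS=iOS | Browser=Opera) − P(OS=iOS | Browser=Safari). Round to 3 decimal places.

0.188

P(Browser=Opera) = 0.067 + 0.033 + 0.057 + 0.072 + 0.019 = 0.248; P(OS=iOS | Browser=Opera) = 0.072/0.248 = 0.2903.
P(Browser=Safari) = 0.036 + 0.050 + 0.067 + 0.021 + 0.031 = 0.205; P(OS=iOS | Browser=Safari) = 0.021/0.205 = 0.1024.
Difference = 0.188.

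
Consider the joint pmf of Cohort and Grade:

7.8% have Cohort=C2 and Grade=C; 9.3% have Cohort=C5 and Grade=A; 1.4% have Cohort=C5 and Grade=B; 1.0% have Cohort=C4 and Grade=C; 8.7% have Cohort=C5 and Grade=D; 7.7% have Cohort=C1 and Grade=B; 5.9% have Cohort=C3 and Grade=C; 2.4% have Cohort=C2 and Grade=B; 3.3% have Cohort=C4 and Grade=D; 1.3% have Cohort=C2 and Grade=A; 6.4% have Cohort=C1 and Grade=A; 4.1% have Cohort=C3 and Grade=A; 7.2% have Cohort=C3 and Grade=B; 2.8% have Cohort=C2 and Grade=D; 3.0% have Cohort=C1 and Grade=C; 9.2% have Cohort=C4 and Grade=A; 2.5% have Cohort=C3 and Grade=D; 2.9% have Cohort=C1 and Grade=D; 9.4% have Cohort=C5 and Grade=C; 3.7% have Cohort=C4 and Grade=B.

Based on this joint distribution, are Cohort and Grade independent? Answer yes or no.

P(Cohort=C5) = 0.288 and P(Grade=B) = 0.224, so their product is 0.06451, but P(Cohort=C5, Grade=B) = 0.014. Since these differ, Cohort and Grade are not independent.

no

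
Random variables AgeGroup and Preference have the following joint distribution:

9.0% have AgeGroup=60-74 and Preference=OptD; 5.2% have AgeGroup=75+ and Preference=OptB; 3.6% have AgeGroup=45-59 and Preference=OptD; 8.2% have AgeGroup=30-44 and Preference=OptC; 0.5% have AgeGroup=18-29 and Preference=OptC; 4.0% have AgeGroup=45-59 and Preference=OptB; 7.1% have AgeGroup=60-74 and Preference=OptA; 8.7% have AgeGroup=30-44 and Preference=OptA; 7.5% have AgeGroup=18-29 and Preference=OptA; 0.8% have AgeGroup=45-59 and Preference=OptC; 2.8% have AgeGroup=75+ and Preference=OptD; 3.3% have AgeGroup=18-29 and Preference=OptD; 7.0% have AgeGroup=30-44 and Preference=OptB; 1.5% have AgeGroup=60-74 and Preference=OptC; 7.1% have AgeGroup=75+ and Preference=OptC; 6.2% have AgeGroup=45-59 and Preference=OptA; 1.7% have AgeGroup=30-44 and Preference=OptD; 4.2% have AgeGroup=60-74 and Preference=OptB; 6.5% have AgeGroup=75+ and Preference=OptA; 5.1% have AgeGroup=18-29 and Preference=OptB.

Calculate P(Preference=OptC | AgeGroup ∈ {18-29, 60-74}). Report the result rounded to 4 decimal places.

P(AgeGroup=18-29) = 0.075 + 0.051 + 0.005 + 0.033 = 0.164.
P(AgeGroup=60-74) = 0.071 + 0.042 + 0.015 + 0.090 = 0.218.
P(AgeGroup ∈ {18-29, 60-74}) = 0.164 + 0.218 = 0.382; P(Preference=OptC, AgeGroup ∈ {18-29, 60-74}) = 0.005 + 0.015 = 0.020.
P(Preference=OptC | AgeGroup ∈ {18-29, 60-74}) = 0.020/0.382 = 0.0524.

0.0524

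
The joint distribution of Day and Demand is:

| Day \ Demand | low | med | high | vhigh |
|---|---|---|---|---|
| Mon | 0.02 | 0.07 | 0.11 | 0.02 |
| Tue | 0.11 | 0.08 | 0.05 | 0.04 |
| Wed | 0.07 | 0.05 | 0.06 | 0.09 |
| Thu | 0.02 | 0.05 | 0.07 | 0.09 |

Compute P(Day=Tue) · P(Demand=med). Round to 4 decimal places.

P(Day=Tue) = 0.11 + 0.08 + 0.05 + 0.04 = 0.28.
P(Demand=med) = 0.07 + 0.08 + 0.05 + 0.05 = 0.25.
Product: 0.28 × 0.25 = 0.0700.

0.0700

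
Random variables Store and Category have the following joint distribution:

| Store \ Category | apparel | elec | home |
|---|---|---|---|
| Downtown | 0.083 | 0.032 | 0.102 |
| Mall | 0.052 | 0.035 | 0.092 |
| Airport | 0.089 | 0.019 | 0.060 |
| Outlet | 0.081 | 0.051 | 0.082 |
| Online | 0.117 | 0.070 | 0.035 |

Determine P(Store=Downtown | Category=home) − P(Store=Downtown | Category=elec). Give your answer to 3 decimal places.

P(Category=home) = 0.102 + 0.092 + 0.060 + 0.082 + 0.035 = 0.371; P(Store=Downtown | Category=home) = 0.102/0.371 = 0.2749.
P(Category=elec) = 0.032 + 0.035 + 0.019 + 0.051 + 0.070 = 0.207; P(Store=Downtown | Category=elec) = 0.032/0.207 = 0.1546.
Difference = 0.120.

0.120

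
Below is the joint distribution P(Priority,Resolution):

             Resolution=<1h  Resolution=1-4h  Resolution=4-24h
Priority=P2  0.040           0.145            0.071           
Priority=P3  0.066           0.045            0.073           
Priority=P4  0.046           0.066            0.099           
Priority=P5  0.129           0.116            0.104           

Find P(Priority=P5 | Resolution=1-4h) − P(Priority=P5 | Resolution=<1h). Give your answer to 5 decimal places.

P(Resolution=1-4h) = 0.145 + 0.045 + 0.066 + 0.116 = 0.372; P(Priority=P5 | Resolution=1-4h) = 0.116/0.372 = 0.311828.
P(Resolution=<1h) = 0.040 + 0.066 + 0.046 + 0.129 = 0.281; P(Priority=P5 | Resolution=<1h) = 0.129/0.281 = 0.459075.
Difference = -0.14725.

-0.14725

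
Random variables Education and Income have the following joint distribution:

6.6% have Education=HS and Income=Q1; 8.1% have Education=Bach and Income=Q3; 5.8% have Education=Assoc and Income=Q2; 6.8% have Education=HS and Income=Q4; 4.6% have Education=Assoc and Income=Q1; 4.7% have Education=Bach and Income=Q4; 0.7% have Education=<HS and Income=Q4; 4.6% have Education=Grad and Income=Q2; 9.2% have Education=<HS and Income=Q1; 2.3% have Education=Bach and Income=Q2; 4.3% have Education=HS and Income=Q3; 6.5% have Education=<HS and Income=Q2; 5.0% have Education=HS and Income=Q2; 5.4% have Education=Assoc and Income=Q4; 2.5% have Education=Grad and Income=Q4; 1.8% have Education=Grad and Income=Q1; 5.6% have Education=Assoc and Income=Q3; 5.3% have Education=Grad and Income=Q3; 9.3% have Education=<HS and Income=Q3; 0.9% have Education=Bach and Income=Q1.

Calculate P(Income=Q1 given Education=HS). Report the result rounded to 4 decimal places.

P(Education=HS) = 0.066 + 0.050 + 0.043 + 0.068 = 0.227.
P(Income=Q1 | Education=HS) = 0.066/0.227 = 0.2907.

0.2907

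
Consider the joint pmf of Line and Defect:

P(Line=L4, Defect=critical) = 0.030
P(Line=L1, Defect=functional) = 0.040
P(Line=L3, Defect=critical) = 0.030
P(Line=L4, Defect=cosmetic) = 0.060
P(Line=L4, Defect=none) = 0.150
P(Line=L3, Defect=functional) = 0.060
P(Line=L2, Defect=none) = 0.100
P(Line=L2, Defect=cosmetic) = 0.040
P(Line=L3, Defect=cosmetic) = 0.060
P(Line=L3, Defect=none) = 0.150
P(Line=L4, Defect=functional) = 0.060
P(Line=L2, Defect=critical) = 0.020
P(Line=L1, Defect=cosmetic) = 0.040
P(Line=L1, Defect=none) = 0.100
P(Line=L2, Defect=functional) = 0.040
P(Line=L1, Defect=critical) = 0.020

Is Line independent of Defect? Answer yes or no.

yes

Every cell satisfies P(Line,Defect) = P(Line)·P(Defect). For instance P(Line=L1) = 0.200, P(Defect=critical) = 0.100, and 0.200×0.100 = 0.020 matches the joint entry. So Line and Defect are independent.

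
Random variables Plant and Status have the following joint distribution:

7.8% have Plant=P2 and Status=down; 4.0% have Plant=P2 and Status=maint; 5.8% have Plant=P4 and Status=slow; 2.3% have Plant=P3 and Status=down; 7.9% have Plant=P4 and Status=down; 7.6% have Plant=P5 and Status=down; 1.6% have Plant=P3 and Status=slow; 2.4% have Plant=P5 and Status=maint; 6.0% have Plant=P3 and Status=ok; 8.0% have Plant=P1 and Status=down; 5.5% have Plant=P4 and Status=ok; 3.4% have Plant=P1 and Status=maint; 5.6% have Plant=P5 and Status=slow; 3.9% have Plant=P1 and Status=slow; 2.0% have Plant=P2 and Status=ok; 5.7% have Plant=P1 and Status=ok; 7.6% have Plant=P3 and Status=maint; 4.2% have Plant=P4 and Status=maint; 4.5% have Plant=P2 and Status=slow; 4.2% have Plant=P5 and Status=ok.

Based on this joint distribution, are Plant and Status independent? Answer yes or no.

P(Plant=P3) = 0.175 and P(Status=maint) = 0.216, so their product is 0.03780, but P(Plant=P3, Status=maint) = 0.076. Since these differ, Plant and Status are not independent.

no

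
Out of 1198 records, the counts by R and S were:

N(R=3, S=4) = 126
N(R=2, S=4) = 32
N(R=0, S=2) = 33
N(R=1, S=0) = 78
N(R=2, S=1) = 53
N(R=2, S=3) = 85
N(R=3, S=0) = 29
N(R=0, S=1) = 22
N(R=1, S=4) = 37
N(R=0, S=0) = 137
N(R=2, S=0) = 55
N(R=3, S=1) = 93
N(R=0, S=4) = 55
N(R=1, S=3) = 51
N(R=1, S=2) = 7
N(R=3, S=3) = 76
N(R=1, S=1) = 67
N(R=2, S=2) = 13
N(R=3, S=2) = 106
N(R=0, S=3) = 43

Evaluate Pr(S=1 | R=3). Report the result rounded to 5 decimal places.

Total with R=3: 29 + 93 + 106 + 76 + 126 = 430.
P(S=1 | R=3) = 93/430 = 0.21628.

0.21628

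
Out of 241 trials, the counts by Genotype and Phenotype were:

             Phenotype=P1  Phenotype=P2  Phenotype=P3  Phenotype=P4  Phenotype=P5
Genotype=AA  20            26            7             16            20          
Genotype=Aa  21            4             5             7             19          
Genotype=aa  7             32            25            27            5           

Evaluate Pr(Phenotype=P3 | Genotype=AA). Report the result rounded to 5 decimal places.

0.07865

Total with Genotype=AA: 20 + 26 + 7 + 16 + 20 = 89.
P(Phenotype=P3 | Genotype=AA) = 7/89 = 0.07865.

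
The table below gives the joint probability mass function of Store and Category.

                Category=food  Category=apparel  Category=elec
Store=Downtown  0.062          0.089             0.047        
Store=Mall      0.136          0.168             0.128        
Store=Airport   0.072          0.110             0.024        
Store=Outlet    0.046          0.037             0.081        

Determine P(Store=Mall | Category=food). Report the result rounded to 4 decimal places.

0.4304

P(Category=food) = 0.062 + 0.136 + 0.072 + 0.046 = 0.316.
P(Store=Mall | Category=food) = 0.136/0.316 = 0.4304.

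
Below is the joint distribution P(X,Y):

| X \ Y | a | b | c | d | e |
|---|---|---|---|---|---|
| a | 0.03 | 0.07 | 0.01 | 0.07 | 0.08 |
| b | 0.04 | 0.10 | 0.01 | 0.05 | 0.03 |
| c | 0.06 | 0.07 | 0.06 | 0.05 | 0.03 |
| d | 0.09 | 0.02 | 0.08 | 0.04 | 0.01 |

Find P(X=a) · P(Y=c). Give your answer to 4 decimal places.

0.0416

P(X=a) = 0.03 + 0.07 + 0.01 + 0.07 + 0.08 = 0.26.
P(Y=c) = 0.01 + 0.01 + 0.06 + 0.08 = 0.16.
Product: 0.26 × 0.16 = 0.0416.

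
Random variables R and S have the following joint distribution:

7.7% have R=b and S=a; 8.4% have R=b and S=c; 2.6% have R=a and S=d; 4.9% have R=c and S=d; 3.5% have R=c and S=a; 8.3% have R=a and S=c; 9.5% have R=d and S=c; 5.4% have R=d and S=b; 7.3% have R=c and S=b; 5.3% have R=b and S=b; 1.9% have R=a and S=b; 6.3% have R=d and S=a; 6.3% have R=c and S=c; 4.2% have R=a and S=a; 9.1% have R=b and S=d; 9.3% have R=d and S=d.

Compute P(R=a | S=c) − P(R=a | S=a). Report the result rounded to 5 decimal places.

0.06184

P(S=c) = 0.083 + 0.084 + 0.063 + 0.095 = 0.325; P(R=a | S=c) = 0.083/0.325 = 0.255385.
P(S=a) = 0.042 + 0.077 + 0.035 + 0.063 = 0.217; P(R=a | S=a) = 0.042/0.217 = 0.193548.
Difference = 0.06184.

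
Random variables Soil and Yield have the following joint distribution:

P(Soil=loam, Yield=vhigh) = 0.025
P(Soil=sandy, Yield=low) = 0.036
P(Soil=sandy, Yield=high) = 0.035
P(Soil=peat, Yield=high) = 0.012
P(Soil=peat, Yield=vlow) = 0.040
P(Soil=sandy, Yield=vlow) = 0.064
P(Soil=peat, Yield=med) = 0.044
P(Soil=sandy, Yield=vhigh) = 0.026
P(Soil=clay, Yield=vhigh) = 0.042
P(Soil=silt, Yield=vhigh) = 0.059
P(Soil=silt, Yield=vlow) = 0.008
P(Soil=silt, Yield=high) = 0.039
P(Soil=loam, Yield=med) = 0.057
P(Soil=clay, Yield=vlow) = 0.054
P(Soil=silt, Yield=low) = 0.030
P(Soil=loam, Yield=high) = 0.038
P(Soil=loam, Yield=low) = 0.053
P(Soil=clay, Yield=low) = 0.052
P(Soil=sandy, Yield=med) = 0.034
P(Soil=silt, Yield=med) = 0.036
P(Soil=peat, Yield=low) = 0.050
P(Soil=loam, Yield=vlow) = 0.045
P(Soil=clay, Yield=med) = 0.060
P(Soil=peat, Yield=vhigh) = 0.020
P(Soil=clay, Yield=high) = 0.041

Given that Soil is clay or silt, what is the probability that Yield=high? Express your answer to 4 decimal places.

P(Soil=clay) = 0.054 + 0.052 + 0.060 + 0.041 + 0.042 = 0.249.
P(Soil=silt) = 0.008 + 0.030 + 0.036 + 0.039 + 0.059 = 0.172.
P(Soil ∈ {clay, silt}) = 0.249 + 0.172 = 0.421; P(Yield=high, Soil ∈ {clay, silt}) = 0.041 + 0.039 = 0.080.
P(Yield=high | Soil ∈ {clay, silt}) = 0.080/0.421 = 0.1900.

0.1900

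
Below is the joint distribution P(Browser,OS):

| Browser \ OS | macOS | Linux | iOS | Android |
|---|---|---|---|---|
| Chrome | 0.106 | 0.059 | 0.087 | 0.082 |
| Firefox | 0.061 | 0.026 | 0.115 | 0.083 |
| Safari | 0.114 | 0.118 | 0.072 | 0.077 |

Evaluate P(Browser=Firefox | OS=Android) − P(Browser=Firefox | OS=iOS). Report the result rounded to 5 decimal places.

P(OS=Android) = 0.082 + 0.083 + 0.077 = 0.242; P(Browser=Firefox | OS=Android) = 0.083/0.242 = 0.342975.
P(OS=iOS) = 0.087 + 0.115 + 0.072 = 0.274; P(Browser=Firefox | OS=iOS) = 0.115/0.274 = 0.419708.
Difference = -0.07673.

-0.07673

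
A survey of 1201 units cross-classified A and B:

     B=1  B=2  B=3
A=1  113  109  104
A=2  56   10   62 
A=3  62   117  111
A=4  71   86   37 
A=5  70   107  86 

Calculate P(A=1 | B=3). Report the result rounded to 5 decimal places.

Total with B=3: 104 + 62 + 111 + 37 + 86 = 400.
P(A=1 | B=3) = 104/400 = 0.26000.

0.26000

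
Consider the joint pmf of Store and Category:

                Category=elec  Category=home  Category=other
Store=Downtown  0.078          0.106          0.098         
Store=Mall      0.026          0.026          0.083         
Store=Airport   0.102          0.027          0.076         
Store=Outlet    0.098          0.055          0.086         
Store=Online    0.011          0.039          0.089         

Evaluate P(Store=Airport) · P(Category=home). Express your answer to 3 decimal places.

0.052

P(Store=Airport) = 0.102 + 0.027 + 0.076 = 0.205.
P(Category=home) = 0.106 + 0.026 + 0.027 + 0.055 + 0.039 = 0.253.
Product: 0.205 × 0.253 = 0.052.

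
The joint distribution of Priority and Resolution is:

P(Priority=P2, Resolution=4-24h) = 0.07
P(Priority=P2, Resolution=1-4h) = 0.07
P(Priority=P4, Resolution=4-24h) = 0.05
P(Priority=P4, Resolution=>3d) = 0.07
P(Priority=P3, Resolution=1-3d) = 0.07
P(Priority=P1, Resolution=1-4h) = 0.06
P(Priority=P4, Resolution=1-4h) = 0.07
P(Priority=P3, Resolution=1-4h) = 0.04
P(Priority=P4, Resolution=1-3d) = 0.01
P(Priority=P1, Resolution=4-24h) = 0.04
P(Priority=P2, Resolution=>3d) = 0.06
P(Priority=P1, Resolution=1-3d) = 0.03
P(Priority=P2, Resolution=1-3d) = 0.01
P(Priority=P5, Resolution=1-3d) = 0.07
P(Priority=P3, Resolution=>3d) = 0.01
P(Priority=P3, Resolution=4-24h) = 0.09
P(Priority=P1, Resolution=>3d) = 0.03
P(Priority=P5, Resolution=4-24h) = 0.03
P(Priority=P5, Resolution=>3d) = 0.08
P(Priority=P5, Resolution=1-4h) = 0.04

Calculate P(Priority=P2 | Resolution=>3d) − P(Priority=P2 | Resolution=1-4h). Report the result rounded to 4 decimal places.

-0.0100

P(Resolution=>3d) = 0.03 + 0.06 + 0.01 + 0.07 + 0.08 = 0.25; P(Priority=P2 | Resolution=>3d) = 0.06/0.25 = 0.24000.
P(Resolution=1-4h) = 0.06 + 0.07 + 0.04 + 0.07 + 0.04 = 0.28; P(Priority=P2 | Resolution=1-4h) = 0.07/0.28 = 0.25000.
Difference = -0.0100.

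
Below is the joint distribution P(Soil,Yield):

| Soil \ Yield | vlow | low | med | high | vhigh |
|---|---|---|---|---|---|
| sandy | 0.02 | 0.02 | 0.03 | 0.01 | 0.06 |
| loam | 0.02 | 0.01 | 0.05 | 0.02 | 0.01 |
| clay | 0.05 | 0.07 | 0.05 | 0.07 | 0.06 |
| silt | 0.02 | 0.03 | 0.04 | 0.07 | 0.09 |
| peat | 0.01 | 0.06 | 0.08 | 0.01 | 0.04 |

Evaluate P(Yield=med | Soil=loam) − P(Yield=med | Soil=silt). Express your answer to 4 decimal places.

P(Soil=loam) = 0.02 + 0.01 + 0.05 + 0.02 + 0.01 = 0.11; P(Yield=med | Soil=loam) = 0.05/0.11 = 0.45455.
P(Soil=silt) = 0.02 + 0.03 + 0.04 + 0.07 + 0.09 = 0.25; P(Yield=med | Soil=silt) = 0.04/0.25 = 0.16000.
Difference = 0.2945.

0.2945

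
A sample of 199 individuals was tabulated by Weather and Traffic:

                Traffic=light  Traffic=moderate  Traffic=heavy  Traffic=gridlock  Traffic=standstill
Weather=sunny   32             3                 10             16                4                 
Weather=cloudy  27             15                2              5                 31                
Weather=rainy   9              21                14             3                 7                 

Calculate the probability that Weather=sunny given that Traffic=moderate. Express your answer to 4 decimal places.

0.0769

Total with Traffic=moderate: 3 + 15 + 21 = 39.
P(Weather=sunny | Traffic=moderate) = 3/39 = 0.0769.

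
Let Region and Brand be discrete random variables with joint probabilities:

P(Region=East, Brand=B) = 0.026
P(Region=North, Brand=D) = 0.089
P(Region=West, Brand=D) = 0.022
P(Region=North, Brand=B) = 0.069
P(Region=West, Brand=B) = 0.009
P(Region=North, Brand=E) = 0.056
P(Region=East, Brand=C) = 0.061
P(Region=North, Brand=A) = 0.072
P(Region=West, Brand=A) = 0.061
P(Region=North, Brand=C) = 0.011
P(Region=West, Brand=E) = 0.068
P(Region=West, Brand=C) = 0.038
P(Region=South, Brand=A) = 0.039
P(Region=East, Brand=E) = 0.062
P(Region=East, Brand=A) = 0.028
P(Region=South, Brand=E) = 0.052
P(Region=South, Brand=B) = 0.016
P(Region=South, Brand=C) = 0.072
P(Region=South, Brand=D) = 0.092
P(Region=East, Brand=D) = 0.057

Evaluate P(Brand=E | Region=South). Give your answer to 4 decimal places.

0.1919

P(Region=South) = 0.039 + 0.016 + 0.072 + 0.092 + 0.052 = 0.271.
P(Brand=E | Region=South) = 0.052/0.271 = 0.1919.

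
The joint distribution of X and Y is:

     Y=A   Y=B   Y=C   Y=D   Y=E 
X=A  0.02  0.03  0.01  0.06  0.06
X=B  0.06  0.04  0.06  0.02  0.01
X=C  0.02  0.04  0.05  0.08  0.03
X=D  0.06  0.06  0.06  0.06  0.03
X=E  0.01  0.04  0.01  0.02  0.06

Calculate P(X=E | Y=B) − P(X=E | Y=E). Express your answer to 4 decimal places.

-0.1253

P(Y=B) = 0.03 + 0.04 + 0.04 + 0.06 + 0.04 = 0.21; P(X=E | Y=B) = 0.04/0.21 = 0.19048.
P(Y=E) = 0.06 + 0.01 + 0.03 + 0.03 + 0.06 = 0.19; P(X=E | Y=E) = 0.06/0.19 = 0.31579.
Difference = -0.1253.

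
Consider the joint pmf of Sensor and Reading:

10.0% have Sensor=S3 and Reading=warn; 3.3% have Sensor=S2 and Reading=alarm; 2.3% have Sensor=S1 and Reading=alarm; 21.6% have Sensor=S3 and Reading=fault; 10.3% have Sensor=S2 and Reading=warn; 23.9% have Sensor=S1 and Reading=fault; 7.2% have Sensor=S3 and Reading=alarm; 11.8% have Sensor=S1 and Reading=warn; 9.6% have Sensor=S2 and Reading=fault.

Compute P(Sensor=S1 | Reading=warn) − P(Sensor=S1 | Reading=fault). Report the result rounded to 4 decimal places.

P(Reading=warn) = 0.118 + 0.103 + 0.100 = 0.321; P(Sensor=S1 | Reading=warn) = 0.118/0.321 = 0.36760.
P(Reading=fault) = 0.239 + 0.096 + 0.216 = 0.551; P(Sensor=S1 | Reading=fault) = 0.239/0.551 = 0.43376.
Difference = -0.0662.

-0.0662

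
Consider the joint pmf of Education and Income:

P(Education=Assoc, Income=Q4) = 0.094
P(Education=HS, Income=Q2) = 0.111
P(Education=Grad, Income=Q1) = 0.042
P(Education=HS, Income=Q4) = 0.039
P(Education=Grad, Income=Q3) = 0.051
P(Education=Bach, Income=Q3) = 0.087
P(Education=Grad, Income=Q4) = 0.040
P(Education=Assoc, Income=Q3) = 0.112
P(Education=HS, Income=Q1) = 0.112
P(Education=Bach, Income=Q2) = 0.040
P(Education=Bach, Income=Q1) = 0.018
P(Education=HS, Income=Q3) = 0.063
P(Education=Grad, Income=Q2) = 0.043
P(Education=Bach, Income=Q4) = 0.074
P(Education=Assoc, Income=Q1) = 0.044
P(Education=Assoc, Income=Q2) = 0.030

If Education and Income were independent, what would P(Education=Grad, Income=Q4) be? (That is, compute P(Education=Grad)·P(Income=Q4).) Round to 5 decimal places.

P(Education=Grad) = 0.042 + 0.043 + 0.051 + 0.040 = 0.176.
P(Income=Q4) = 0.039 + 0.094 + 0.074 + 0.040 = 0.247.
Product: 0.176 × 0.247 = 0.04347.

0.04347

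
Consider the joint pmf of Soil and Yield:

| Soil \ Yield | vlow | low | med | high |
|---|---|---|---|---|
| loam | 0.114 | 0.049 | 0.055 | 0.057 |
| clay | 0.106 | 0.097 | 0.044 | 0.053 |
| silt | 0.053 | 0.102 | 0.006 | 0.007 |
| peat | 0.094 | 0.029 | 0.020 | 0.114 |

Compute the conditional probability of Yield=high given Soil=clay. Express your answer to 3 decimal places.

P(Soil=clay) = 0.106 + 0.097 + 0.044 + 0.053 = 0.300.
P(Yield=high | Soil=clay) = 0.053/0.300 = 0.177.

0.177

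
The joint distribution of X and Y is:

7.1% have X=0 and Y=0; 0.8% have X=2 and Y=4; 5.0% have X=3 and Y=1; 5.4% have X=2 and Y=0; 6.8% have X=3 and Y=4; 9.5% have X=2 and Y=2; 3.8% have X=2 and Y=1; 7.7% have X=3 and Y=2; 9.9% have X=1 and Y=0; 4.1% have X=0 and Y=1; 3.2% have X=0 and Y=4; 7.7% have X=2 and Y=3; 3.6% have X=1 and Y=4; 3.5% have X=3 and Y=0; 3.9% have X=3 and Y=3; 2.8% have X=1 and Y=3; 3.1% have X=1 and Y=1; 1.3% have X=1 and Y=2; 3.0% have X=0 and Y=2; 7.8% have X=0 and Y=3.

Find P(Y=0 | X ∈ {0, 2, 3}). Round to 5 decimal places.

0.20177

P(X=0) = 0.071 + 0.041 + 0.030 + 0.078 + 0.032 = 0.252.
P(X=2) = 0.054 + 0.038 + 0.095 + 0.077 + 0.008 = 0.272.
P(X=3) = 0.035 + 0.050 + 0.077 + 0.039 + 0.068 = 0.269.
P(X ∈ {0, 2, 3}) = 0.252 + 0.272 + 0.269 = 0.793; P(Y=0, X ∈ {0, 2, 3}) = 0.071 + 0.054 + 0.035 = 0.160.
P(Y=0 | X ∈ {0, 2, 3}) = 0.160/0.793 = 0.20177.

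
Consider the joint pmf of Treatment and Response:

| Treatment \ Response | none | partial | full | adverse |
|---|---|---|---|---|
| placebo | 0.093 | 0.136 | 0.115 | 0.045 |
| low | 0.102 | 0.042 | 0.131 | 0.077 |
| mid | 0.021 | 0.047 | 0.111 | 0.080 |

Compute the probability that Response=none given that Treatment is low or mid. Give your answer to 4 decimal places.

0.2013

P(Treatment=low) = 0.102 + 0.042 + 0.131 + 0.077 = 0.352.
P(Treatment=mid) = 0.021 + 0.047 + 0.111 + 0.080 = 0.259.
P(Treatment ∈ {low, mid}) = 0.352 + 0.259 = 0.611; P(Response=none, Treatment ∈ {low, mid}) = 0.102 + 0.021 = 0.123.
P(Response=none | Treatment ∈ {low, mid}) = 0.123/0.611 = 0.2013.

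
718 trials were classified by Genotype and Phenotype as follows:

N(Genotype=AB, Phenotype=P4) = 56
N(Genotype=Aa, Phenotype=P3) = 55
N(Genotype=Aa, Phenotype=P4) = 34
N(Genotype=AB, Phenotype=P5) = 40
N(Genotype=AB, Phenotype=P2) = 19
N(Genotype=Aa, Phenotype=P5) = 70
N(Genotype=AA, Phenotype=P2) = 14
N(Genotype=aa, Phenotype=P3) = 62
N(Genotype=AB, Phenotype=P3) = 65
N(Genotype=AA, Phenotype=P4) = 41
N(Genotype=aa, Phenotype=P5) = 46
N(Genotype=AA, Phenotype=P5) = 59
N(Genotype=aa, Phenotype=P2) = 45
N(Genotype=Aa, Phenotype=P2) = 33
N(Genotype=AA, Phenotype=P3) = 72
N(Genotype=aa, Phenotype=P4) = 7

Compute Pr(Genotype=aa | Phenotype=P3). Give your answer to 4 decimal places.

0.2441

Total with Phenotype=P3: 72 + 55 + 62 + 65 = 254.
P(Genotype=aa | Phenotype=P3) = 62/254 = 0.2441.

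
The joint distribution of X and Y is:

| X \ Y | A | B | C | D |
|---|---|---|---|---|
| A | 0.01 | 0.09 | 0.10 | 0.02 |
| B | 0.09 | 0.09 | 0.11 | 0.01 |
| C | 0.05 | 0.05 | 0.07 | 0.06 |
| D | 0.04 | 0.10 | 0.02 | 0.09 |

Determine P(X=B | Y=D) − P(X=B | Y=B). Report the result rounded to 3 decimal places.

P(Y=D) = 0.02 + 0.01 + 0.06 + 0.09 = 0.18; P(X=B | Y=D) = 0.01/0.18 = 0.0556.
P(Y=B) = 0.09 + 0.09 + 0.05 + 0.10 = 0.33; P(X=B | Y=B) = 0.09/0.33 = 0.2727.
Difference = -0.217.

-0.217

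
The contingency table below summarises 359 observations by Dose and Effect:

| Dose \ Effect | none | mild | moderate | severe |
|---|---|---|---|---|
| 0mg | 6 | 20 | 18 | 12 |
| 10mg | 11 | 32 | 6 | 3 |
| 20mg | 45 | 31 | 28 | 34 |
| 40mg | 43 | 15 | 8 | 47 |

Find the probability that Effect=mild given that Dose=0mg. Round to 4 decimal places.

0.3571

Total with Dose=0mg: 6 + 20 + 18 + 12 = 56.
P(Effect=mild | Dose=0mg) = 20/56 = 0.3571.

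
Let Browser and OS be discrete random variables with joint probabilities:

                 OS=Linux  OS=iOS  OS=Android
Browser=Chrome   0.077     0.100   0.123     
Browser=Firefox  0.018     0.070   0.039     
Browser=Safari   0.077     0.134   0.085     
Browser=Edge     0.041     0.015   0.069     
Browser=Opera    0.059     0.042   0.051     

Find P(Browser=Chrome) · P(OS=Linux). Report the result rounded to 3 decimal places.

P(Browser=Chrome) = 0.077 + 0.100 + 0.123 = 0.300.
P(OS=Linux) = 0.077 + 0.018 + 0.077 + 0.041 + 0.059 = 0.272.
Product: 0.300 × 0.272 = 0.082.

0.082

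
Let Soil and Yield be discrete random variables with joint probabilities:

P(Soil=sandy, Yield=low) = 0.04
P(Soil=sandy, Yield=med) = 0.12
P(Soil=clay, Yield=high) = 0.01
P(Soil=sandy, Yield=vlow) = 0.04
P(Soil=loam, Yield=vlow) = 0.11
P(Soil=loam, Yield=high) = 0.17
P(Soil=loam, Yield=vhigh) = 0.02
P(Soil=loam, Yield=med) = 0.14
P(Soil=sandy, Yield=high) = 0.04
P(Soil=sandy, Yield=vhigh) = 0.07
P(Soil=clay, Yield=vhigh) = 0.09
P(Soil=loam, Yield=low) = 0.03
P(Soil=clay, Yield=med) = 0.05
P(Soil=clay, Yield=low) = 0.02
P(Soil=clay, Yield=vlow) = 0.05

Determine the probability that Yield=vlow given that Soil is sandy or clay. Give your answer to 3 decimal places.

0.170

P(Soil=sandy) = 0.04 + 0.04 + 0.12 + 0.04 + 0.07 = 0.31.
P(Soil=clay) = 0.05 + 0.02 + 0.05 + 0.01 + 0.09 = 0.22.
P(Soil ∈ {sandy, clay}) = 0.31 + 0.22 = 0.53; P(Yield=vlow, Soil ∈ {sandy, clay}) = 0.04 + 0.05 = 0.09.
P(Yield=vlow | Soil ∈ {sandy, clay}) = 0.09/0.53 = 0.170.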